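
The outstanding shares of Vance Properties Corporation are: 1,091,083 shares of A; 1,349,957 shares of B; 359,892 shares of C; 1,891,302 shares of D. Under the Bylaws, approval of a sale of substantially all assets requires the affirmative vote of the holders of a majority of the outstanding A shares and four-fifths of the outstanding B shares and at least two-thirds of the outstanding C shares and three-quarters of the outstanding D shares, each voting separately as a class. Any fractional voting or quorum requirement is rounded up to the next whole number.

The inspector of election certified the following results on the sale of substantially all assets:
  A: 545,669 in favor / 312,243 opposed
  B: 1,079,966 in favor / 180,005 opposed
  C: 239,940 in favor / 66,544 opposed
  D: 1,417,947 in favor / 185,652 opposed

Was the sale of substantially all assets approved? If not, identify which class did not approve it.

Not approved — the D shares did not give the required vote.

A: a majority of 1091083 is 545542; 545,542 required, 545,669 in favor — approved.
B: 4/5 of 1349957 = 1079965.60, rounded up to 1079966; 1,079,966 required, 1,079,966 in favor — approved.
C: 2/3 of 359892 = 239928; 239,928 required, 239,940 in favor — approved.
D: 3/4 of 1891302 = 1418476.50, rounded up to 1418477; 1,418,477 required, 1,417,947 in favor — not approved.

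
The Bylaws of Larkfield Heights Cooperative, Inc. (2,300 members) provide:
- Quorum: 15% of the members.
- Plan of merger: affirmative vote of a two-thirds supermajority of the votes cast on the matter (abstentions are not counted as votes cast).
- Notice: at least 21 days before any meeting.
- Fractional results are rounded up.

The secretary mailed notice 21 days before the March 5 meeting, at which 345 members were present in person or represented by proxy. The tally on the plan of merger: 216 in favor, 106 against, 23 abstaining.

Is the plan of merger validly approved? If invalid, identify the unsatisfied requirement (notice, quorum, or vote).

Notice: 21 days given; 21 required. Satisfied.
Quorum: 15% of 2,300 = 345; 345 present. Satisfied.
Vote: requires two-thirds of the votes cast (345 − 23 abstaining = 322); 2/3 of 322 = 214.67, rounded up to 215, so 215 needed; 216 in favor. Satisfied.

Valid — all requirements satisfied.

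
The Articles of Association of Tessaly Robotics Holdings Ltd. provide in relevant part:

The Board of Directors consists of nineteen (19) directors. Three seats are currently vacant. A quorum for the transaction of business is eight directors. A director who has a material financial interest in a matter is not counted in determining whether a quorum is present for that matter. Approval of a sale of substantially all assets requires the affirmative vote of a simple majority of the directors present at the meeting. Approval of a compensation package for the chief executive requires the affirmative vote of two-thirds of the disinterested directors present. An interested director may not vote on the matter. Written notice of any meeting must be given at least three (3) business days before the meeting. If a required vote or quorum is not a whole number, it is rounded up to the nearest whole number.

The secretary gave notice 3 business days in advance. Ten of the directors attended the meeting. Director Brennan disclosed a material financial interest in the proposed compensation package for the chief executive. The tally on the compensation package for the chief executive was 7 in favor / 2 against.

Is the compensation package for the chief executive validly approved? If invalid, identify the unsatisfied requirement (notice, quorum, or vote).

Notice: 3 business days given; 3 required (3 ≥ 3). Satisfied.
Quorum: 10 present, but the 1 interested director does not count, leaving 9. Quorum is 8. Satisfied.
Vote: the compensation package for the chief executive requires two-thirds of the disinterested directors present (10 − 1 = 9). 2/3 of 9 = 6, so 6 affirmative votes are needed; 7 voted in favor. Satisfied.

Valid — all requirements satisfied.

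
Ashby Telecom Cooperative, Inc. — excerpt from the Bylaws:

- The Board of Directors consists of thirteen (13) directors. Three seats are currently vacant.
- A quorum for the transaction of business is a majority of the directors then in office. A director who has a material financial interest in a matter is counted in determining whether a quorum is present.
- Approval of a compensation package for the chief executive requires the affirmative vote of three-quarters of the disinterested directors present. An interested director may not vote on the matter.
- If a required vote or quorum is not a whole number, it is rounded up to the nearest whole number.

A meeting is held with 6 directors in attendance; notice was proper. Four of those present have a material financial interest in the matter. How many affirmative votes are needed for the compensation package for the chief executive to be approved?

2

The compensation package for the chief executive requires three-fourths of the disinterested directors present (6 − 4 = 2).
3/4 of 2 = 1.50, rounded up to 2.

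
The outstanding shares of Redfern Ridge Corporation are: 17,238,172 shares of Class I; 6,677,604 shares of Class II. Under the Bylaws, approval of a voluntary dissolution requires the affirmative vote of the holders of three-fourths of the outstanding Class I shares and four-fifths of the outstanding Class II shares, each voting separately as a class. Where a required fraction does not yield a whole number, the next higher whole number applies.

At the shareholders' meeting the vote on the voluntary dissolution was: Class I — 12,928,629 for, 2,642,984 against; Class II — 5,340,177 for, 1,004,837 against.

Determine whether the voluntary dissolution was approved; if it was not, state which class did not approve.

Class I: 3/4 of 17238172 = 12928629; 12,928,629 required, 12,928,629 in favor — approved.
Class II: 4/5 of 6677604 = 5342083.20, rounded up to 5342084; 5,342,084 required, 5,340,177 in favor — not approved.

Not approved — the Class II shares did not give the required vote.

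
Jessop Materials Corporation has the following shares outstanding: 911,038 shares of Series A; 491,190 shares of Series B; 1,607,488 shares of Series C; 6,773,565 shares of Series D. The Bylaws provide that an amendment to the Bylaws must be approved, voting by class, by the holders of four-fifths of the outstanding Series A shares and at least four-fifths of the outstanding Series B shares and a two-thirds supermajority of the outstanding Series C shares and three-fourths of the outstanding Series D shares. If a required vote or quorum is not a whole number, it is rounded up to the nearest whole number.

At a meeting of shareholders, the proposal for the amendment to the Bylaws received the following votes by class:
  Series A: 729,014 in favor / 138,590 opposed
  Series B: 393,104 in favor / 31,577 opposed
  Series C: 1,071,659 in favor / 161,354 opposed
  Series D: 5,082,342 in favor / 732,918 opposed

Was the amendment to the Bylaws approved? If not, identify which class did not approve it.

Series A: 4/5 of 911038 = 728830.40, rounded up to 728831; 728,831 required, 729,014 in favor — approved.
Series B: 4/5 of 491190 = 392952; 392,952 required, 393,104 in favor — approved.
Series C: 2/3 of 1607488 = 1071658.67, rounded up to 1071659; 1,071,659 required, 1,071,659 in favor — approved.
Series D: 3/4 of 6773565 = 5080173.75, rounded up to 5080174; 5,080,174 required, 5,082,342 in favor — approved.

Approved — every class gave the required vote.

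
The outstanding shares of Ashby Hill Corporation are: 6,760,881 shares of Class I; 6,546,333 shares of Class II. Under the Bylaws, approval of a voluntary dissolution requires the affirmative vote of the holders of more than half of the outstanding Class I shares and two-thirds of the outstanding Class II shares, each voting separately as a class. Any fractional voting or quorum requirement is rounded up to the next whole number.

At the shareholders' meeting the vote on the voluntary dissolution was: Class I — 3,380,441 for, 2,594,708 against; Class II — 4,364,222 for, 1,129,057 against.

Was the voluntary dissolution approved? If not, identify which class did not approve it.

Approved — every class gave the required vote.

Class I: a majority of 6760881 is 3380441; 3,380,441 required, 3,380,441 in favor — approved.
Class II: 2/3 of 6546333 = 4364222; 4,364,222 required, 4,364,222 in favor — approved.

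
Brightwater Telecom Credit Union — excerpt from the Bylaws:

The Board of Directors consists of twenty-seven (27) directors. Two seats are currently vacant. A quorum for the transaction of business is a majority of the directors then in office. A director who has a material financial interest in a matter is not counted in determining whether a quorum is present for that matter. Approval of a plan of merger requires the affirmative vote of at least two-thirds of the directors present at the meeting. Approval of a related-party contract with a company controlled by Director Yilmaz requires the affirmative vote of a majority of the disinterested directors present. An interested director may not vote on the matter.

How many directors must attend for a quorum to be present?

13

A majority of 25 is 13.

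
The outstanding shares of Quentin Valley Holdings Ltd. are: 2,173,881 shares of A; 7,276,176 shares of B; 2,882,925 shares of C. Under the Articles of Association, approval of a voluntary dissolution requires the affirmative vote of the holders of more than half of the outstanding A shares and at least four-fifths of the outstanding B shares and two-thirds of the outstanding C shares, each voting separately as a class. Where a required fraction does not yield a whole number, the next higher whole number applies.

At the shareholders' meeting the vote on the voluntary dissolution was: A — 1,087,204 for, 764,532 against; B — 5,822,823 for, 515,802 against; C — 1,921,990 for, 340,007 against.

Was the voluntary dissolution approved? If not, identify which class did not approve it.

A: a majority of 2173881 is 1086941; 1,086,941 required, 1,087,204 in favor — approved.
B: 4/5 of 7276176 = 5820940.80, rounded up to 5820941; 5,820,941 required, 5,822,823 in favor — approved.
C: 2/3 of 2882925 = 1921950; 1,921,950 required, 1,921,990 in favor — approved.

Approved — every class gave the required vote.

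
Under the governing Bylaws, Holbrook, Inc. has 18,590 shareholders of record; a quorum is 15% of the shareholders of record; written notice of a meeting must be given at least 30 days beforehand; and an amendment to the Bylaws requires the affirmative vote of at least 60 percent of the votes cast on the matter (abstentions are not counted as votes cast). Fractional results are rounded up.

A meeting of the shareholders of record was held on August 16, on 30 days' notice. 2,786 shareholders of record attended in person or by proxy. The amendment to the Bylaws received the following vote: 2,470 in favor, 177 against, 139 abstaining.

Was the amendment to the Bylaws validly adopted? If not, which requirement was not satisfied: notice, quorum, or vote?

Notice: 30 days given; 30 required. Satisfied.
Quorum: 15% of 18,590 = 2,788.50, rounded up to 2,789; 2,786 present. Not satisfied.
Vote: requires three-fifths of the votes cast (2,786 − 139 abstaining = 2,647); 3/5 of 2647 = 1588.20, rounded up to 1589, so 1,589 needed; 2,470 in favor. Satisfied.

Invalid — quorum requirement not satisfied.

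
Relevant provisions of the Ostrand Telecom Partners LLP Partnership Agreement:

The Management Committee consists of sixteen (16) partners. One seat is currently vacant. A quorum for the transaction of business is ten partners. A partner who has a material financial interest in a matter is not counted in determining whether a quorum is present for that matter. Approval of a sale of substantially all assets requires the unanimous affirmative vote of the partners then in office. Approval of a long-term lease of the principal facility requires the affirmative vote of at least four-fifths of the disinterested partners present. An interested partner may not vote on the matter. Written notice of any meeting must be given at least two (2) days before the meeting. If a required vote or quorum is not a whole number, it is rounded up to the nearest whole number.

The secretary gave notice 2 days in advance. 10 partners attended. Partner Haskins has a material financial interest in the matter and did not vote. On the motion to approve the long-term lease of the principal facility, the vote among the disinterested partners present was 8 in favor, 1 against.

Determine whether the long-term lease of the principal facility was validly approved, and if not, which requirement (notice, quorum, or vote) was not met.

Notice: 2 days given; 2 required (2 ≥ 2). Satisfied.
Quorum: 10 present, but the 1 interested partner does not count, leaving 9. Quorum is 10. Not satisfied.
Vote: the long-term lease of the principal facility requires four-fifths of the disinterested partners present (10 − 1 = 9). 4/5 of 9 = 7.20, rounded up to 8, so 8 affirmative votes are needed; 8 voted in favor. Satisfied. (Moot — without a quorum no business can be validly transacted.)

Invalid — quorum requirement not satisfied.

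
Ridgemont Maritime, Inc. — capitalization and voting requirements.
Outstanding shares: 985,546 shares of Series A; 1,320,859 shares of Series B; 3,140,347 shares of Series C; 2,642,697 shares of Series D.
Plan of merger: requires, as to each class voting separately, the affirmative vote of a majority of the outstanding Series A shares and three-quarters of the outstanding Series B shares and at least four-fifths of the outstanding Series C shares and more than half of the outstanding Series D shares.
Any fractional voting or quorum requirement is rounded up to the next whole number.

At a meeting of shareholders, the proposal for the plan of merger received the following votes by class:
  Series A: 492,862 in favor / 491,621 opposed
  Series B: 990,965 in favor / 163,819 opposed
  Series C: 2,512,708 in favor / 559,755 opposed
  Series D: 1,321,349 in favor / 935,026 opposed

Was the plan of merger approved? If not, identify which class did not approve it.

Approved — every class gave the required vote.

Series A: a majority of 985546 is 492774; 492,774 required, 492,862 in favor — approved.
Series B: 3/4 of 1320859 = 990644.25, rounded up to 990645; 990,645 required, 990,965 in favor — approved.
Series C: 4/5 of 3140347 = 2512277.60, rounded up to 2512278; 2,512,278 required, 2,512,708 in favor — approved.
Series D: a majority of 2642697 is 1321349; 1,321,349 required, 1,321,349 in favor — approved.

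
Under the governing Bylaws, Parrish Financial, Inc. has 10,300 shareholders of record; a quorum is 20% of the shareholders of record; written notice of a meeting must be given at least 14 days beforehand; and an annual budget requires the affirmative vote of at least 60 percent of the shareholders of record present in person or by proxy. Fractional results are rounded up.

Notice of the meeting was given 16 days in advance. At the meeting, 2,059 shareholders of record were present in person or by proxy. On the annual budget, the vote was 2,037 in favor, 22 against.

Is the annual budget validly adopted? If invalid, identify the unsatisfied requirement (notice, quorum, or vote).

Notice: 16 days given; 14 required. Satisfied.
Quorum: 20% of 10,300 = 2,060; 2,059 present. Not satisfied.
Vote: requires three-fifths of those present (2,059); 3/5 of 2059 = 1235.40, rounded up to 1236, so 1,236 needed; 2,037 in favor. Satisfied.

Invalid — quorum requirement not satisfied.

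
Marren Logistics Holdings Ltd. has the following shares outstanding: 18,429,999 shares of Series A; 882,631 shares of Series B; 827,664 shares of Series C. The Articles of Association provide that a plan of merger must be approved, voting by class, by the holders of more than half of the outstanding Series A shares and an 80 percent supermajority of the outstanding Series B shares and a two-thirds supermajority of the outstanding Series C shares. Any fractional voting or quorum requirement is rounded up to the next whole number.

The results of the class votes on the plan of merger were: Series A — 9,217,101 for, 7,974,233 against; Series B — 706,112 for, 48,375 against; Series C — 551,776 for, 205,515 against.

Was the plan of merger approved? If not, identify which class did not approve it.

Series A: a majority of 18429999 is 9215000; 9,215,000 required, 9,217,101 in favor — approved.
Series B: 4/5 of 882631 = 706104.80, rounded up to 706105; 706,105 required, 706,112 in favor — approved.
Series C: 2/3 of 827664 = 551776; 551,776 required, 551,776 in favor — approved.

Approved — every class gave the required vote.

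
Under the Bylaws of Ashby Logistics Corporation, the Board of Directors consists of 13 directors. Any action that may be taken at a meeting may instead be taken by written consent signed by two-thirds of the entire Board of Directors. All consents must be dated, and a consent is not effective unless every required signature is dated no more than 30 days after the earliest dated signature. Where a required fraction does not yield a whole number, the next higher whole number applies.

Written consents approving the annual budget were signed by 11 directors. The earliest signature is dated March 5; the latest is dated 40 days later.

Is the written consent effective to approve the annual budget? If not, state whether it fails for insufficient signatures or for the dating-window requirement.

Signatures required: two-thirds of 13 — 2/3 of 13 = 8.67, rounded up to 9, so 9 needed; 11 signed. Sufficient.
Dating window: the latest signature is 40 days after the earliest; the limit is 30 days. Outside the window.

Not effective — dating-window requirement not satisfied.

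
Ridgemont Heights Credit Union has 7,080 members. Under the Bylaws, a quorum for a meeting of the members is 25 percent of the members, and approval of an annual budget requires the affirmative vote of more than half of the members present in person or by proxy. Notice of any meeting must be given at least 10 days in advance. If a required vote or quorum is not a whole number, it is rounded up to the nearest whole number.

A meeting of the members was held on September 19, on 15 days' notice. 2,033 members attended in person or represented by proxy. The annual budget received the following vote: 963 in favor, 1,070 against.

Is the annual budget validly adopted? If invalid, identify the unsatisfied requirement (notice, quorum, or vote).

Notice: 15 days given; 10 required. Satisfied.
Quorum: 25% of 7,080 = 1,770; 2,033 present. Satisfied.
Vote: requires a majority of those present (2,033); a majority of 2033 is 1017, so 1,017 needed; 963 in favor. Not satisfied.

Invalid — vote requirement not satisfied.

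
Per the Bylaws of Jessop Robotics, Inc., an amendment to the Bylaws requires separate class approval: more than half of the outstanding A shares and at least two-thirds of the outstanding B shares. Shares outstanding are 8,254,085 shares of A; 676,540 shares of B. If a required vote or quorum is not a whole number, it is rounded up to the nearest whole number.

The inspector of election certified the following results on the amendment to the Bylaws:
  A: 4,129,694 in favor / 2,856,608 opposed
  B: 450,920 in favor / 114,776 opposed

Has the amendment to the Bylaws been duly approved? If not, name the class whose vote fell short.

Not approved — the B shares did not give the required vote.

A: a majority of 8254085 is 4127043; 4,127,043 required, 4,129,694 in favor — approved.
B: 2/3 of 676540 = 451026.67, rounded up to 451027; 451,027 required, 450,920 in favor — not approved.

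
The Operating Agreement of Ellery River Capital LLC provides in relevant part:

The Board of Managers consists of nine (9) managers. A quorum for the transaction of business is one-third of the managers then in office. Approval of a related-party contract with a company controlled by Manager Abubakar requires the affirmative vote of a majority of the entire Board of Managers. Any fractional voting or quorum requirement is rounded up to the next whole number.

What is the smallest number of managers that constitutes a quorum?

1/3 of 9 = 3.

3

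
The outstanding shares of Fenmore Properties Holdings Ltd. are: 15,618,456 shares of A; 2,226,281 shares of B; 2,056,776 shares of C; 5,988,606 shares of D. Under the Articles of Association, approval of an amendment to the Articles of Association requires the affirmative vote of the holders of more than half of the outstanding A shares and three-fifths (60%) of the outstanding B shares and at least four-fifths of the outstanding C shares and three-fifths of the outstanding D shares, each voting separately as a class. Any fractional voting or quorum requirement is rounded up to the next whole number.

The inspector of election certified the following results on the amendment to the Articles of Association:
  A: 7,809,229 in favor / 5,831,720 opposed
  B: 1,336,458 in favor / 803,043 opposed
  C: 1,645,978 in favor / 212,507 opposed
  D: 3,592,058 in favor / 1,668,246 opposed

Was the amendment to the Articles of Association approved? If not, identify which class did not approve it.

Not approved — the D shares did not give the required vote.

A: a majority of 15618456 is 7809229; 7,809,229 required, 7,809,229 in favor — approved.
B: 3/5 of 2226281 = 1335768.60, rounded up to 1335769; 1,335,769 required, 1,336,458 in favor — approved.
C: 4/5 of 2056776 = 1645420.80, rounded up to 1645421; 1,645,421 required, 1,645,978 in favor — approved.
D: 3/5 of 5988606 = 3593163.60, rounded up to 3593164; 3,593,164 required, 3,592,058 in favor — not approved.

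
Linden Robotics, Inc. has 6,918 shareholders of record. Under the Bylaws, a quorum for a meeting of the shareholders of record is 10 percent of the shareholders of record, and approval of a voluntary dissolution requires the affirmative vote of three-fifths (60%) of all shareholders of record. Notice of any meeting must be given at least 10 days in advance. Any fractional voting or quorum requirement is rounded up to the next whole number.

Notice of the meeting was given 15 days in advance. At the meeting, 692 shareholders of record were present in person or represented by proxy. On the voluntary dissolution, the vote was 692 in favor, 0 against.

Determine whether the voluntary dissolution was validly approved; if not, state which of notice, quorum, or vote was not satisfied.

Notice: 15 days given; 10 required. Satisfied.
Quorum: 10% of 6,918 = 691.80, rounded up to 692; 692 present. Satisfied.
Vote: requires three-fifths of all shareholders of record (6,918); 3/5 of 6918 = 4150.80, rounded up to 4151, so 4,151 needed; 692 in favor. Not satisfied.

Invalid — vote requirement not satisfied.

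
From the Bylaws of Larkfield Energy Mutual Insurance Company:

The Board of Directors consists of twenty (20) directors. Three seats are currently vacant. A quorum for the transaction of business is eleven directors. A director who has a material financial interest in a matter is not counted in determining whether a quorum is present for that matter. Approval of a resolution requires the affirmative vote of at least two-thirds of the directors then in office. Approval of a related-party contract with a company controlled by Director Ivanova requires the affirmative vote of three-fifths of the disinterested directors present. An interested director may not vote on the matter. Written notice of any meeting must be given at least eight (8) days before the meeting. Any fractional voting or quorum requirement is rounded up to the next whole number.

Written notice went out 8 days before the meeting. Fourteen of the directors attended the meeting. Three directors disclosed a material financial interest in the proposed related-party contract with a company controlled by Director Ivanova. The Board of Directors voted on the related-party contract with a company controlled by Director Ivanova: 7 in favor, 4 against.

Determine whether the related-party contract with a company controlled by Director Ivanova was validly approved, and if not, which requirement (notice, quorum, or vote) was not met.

Notice: 8 days given; 8 required (8 ≥ 8). Satisfied.
Quorum: 14 present, but the 3 interested directors do not count, leaving 11. Quorum is 11. Satisfied.
Vote: the related-party contract with a company controlled by Director Ivanova requires three-fifths of the disinterested directors present (14 − 3 = 11). 3/5 of 11 = 6.60, rounded up to 7, so 7 affirmative votes are needed; 7 voted in favor. Satisfied.

Valid — all requirements satisfied.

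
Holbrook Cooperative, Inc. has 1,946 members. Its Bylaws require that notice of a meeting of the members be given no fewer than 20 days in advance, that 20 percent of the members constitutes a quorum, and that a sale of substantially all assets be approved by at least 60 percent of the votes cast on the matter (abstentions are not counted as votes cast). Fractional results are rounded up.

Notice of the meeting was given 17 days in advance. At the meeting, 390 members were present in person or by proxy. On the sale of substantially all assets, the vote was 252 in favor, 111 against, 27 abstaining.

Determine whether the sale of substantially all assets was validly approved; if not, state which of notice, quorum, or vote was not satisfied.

Notice: 17 days given; 20 required. Not satisfied.
Quorum: 20% of 1,946 = 389.20, rounded up to 390; 390 present. Satisfied.
Vote: requires three-fifths of the votes cast (390 − 27 abstaining = 363); 3/5 of 363 = 217.80, rounded up to 218, so 218 needed; 252 in favor. Satisfied.

Invalid — notice requirement not satisfied.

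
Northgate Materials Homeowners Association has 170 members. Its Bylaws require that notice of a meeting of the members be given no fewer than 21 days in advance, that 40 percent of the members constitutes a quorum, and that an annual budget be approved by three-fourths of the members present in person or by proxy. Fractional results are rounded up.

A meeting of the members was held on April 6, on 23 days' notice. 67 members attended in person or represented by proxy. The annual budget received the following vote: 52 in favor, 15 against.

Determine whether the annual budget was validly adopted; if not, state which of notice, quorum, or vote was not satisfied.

Invalid — quorum requirement not satisfied.

Notice: 23 days given; 21 required. Satisfied.
Quorum: 40% of 170 = 68; 67 present. Not satisfied.
Vote: requires three-fourths of those present (67); 3/4 of 67 = 50.25, rounded up to 51, so 51 needed; 52 in favor. Satisfied.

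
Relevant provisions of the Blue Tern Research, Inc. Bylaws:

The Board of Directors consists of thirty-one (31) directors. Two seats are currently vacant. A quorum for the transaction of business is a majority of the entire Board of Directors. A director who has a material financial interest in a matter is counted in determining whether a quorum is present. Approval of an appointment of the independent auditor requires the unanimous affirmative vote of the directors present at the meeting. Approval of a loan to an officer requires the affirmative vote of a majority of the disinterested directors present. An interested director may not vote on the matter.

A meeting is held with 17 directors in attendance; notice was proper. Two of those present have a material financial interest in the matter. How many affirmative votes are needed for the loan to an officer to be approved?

The loan to an officer requires a majority of the disinterested directors present (17 − 2 = 15).
A majority of 15 is 8.

8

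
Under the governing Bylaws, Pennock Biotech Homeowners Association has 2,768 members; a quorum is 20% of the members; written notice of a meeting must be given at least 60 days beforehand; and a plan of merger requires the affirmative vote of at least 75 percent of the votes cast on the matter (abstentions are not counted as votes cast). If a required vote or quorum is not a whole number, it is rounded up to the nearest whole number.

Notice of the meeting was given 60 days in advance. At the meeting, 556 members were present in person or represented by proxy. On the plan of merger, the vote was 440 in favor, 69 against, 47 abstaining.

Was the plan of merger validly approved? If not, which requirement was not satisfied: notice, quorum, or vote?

Notice: 60 days given; 60 required. Satisfied.
Quorum: 20% of 2,768 = 553.60, rounded up to 554; 556 present. Satisfied.
Vote: requires three-fourths of the votes cast (556 − 47 abstaining = 509); 3/4 of 509 = 381.75, rounded up to 382, so 382 needed; 440 in favor. Satisfied.

Valid — all requirements satisfied.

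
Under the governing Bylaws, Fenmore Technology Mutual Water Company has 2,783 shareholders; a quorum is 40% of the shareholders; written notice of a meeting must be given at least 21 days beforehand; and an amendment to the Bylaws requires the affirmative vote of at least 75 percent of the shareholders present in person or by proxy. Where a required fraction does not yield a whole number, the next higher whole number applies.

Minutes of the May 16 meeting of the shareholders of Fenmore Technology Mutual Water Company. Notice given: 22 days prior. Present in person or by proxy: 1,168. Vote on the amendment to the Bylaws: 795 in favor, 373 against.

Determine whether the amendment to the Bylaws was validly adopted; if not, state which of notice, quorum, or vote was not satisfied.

Notice: 22 days given; 21 required. Satisfied.
Quorum: 40% of 2,783 = 1,113.20, rounded up to 1,114; 1,168 present. Satisfied.
Vote: requires three-fourths of those present (1,168); 3/4 of 1168 = 876, so 876 needed; 795 in favor. Not satisfied.

Invalid — vote requirement not satisfied.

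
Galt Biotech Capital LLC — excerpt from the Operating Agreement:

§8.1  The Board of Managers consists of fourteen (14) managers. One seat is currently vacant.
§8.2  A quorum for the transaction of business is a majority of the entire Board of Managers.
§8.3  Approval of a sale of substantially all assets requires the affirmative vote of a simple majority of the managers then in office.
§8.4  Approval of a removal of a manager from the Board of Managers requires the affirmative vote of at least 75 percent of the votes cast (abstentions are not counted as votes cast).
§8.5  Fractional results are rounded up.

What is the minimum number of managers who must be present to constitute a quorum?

8

A majority of 14 is 8.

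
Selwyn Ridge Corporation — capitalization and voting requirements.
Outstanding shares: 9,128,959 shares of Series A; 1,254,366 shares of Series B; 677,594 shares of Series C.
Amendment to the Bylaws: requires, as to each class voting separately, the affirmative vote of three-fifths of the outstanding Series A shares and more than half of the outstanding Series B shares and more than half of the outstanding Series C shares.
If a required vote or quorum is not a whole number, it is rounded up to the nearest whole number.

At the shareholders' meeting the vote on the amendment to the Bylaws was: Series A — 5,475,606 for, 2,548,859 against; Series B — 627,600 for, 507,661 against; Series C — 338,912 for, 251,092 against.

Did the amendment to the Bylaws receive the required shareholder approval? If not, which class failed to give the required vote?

Series A: 3/5 of 9128959 = 5477375.40, rounded up to 5477376; 5,477,376 required, 5,475,606 in favor — not approved.
Series B: a majority of 1254366 is 627184; 627,184 required, 627,600 in favor — approved.
Series C: a majority of 677594 is 338798; 338,798 required, 338,912 in favor — approved.

Not approved — the Series A shares did not give the required vote.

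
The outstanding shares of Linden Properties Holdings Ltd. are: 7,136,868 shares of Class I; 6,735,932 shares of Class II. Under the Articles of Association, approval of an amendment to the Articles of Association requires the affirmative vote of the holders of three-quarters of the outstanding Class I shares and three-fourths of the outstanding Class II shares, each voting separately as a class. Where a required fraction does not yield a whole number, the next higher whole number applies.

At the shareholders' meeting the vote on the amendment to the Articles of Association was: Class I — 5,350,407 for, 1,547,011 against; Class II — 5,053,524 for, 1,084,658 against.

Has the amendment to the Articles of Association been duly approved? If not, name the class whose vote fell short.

Not approved — the Class I shares did not give the required vote.

Class I: 3/4 of 7136868 = 5352651; 5,352,651 required, 5,350,407 in favor — not approved.
Class II: 3/4 of 6735932 = 5051949; 5,051,949 required, 5,053,524 in favor — approved.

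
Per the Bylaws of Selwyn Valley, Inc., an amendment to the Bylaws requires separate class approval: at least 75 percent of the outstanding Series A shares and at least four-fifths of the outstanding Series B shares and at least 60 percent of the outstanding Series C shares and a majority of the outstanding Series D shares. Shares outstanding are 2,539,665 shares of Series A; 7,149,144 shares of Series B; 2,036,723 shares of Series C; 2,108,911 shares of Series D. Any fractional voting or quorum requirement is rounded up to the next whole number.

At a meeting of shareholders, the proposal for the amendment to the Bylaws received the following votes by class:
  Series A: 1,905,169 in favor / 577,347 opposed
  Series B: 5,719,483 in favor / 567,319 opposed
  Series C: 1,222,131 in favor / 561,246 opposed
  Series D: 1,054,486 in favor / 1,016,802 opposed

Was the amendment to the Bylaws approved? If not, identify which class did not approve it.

Approved — every class gave the required vote.

Series A: 3/4 of 2539665 = 1904748.75, rounded up to 1904749; 1,904,749 required, 1,905,169 in favor — approved.
Series B: 4/5 of 7149144 = 5719315.20, rounded up to 5719316; 5,719,316 required, 5,719,483 in favor — approved.
Series C: 3/5 of 2036723 = 1222033.80, rounded up to 1222034; 1,222,034 required, 1,222,131 in favor — approved.
Series D: a majority of 2108911 is 1054456; 1,054,456 required, 1,054,486 in favor — approved.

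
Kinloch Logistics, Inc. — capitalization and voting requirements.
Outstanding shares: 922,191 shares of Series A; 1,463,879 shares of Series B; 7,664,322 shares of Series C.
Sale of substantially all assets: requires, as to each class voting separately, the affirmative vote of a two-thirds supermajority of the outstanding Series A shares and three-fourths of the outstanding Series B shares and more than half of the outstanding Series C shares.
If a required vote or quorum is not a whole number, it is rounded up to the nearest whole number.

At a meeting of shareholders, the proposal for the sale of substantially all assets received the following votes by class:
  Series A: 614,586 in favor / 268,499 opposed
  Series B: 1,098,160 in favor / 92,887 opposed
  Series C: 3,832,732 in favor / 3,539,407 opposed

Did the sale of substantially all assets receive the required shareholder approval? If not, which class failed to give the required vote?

Not approved — the Series A shares did not give the required vote.

Series A: 2/3 of 922191 = 614794; 614,794 required, 614,586 in favor — not approved.
Series B: 3/4 of 1463879 = 1097909.25, rounded up to 1097910; 1,097,910 required, 1,098,160 in favor — approved.
Series C: a majority of 7664322 is 3832162; 3,832,162 required, 3,832,732 in favor — approved.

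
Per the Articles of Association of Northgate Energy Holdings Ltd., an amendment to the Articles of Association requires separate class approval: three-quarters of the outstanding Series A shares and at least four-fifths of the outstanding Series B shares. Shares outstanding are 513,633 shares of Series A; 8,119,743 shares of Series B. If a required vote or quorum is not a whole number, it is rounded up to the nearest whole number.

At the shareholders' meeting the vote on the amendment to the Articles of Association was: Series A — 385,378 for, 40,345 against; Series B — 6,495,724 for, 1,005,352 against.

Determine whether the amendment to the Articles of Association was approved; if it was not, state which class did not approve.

Series A: 3/4 of 513633 = 385224.75, rounded up to 385225; 385,225 required, 385,378 in favor — approved.
Series B: 4/5 of 8119743 = 6495794.40, rounded up to 6495795; 6,495,795 required, 6,495,724 in favor — not approved.

Not approved — the Series B shares did not give the required vote.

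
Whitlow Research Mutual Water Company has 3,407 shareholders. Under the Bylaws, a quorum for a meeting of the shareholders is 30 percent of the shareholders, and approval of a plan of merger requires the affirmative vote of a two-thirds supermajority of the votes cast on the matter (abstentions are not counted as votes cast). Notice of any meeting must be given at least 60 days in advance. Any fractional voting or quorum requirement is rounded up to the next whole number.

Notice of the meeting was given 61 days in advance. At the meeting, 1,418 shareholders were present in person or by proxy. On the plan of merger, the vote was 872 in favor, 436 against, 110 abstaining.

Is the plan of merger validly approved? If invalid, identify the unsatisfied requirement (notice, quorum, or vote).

Valid — all requirements satisfied.

Notice: 61 days given; 60 required. Satisfied.
Quorum: 30% of 3,407 = 1,022.10, rounded up to 1,023; 1,418 present. Satisfied.
Vote: requires two-thirds of the votes cast (1,418 − 110 abstaining = 1,308); 2/3 of 1308 = 872, so 872 needed; 872 in favor. Satisfied.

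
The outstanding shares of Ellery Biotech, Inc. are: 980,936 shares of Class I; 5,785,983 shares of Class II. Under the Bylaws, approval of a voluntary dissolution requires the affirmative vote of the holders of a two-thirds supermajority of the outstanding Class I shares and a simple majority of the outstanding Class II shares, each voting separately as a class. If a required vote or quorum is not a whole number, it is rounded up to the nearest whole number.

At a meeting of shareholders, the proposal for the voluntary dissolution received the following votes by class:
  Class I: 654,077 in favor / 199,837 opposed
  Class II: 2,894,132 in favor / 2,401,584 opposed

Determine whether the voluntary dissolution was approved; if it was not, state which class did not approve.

Approved — every class gave the required vote.

Class I: 2/3 of 980936 = 653957.33, rounded up to 653958; 653,958 required, 654,077 in favor — approved.
Class II: a majority of 5785983 is 2892992; 2,892,992 required, 2,894,132 in favor — approved.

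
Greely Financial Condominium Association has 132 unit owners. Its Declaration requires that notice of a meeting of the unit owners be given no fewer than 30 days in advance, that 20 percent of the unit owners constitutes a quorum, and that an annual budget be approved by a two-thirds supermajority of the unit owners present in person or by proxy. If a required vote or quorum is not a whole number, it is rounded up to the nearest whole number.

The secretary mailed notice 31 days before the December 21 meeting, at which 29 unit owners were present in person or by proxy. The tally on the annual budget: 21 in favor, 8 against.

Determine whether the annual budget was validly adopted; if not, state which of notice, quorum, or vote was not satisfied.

Notice: 31 days given; 30 required. Satisfied.
Quorum: 20% of 132 = 26.40, rounded up to 27; 29 present. Satisfied.
Vote: requires two-thirds of those present (29); 2/3 of 29 = 19.33, rounded up to 20, so 20 needed; 21 in favor. Satisfied.

Valid — all requirements satisfied.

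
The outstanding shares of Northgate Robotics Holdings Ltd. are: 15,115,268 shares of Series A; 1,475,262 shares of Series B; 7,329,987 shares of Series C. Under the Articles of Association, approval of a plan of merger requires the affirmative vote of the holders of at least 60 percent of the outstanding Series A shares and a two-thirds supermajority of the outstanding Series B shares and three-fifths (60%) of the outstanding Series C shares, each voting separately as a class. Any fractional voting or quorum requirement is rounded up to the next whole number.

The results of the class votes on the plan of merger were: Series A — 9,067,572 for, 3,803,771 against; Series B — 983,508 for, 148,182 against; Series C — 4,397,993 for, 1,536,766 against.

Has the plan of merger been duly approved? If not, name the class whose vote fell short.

Not approved — the Series A shares did not give the required vote.

Series A: 3/5 of 15115268 = 9069160.80, rounded up to 9069161; 9,069,161 required, 9,067,572 in favor — not approved.
Series B: 2/3 of 1475262 = 983508; 983,508 required, 983,508 in favor — approved.
Series C: 3/5 of 7329987 = 4397992.20, rounded up to 4397993; 4,397,993 required, 4,397,993 in favor — approved.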